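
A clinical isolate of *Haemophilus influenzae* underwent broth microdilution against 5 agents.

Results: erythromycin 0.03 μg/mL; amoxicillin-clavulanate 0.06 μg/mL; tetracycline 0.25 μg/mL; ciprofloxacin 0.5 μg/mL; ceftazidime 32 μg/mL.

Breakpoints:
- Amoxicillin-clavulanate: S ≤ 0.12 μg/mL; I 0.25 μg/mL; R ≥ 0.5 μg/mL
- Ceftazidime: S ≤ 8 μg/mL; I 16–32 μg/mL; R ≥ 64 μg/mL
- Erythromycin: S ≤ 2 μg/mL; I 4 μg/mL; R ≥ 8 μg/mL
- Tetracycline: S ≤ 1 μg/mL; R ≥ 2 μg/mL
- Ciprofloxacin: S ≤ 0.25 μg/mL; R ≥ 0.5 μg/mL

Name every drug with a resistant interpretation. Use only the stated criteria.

ciprofloxacin

Erythromycin: 0.03 μg/mL is ≤ 2 μg/mL — susceptible
Amoxicillin-clavulanate: 0.06 μg/mL is ≤ 0.12 μg/mL — susceptible
Tetracycline (0.25 μg/mL) ≤ 1 μg/mL → susceptible
Ciprofloxacin 0.5 μg/mL: ≥ 0.5 μg/mL → R
Ceftazidime: 32 μg/mL is in 16–32 μg/mL — Intermediate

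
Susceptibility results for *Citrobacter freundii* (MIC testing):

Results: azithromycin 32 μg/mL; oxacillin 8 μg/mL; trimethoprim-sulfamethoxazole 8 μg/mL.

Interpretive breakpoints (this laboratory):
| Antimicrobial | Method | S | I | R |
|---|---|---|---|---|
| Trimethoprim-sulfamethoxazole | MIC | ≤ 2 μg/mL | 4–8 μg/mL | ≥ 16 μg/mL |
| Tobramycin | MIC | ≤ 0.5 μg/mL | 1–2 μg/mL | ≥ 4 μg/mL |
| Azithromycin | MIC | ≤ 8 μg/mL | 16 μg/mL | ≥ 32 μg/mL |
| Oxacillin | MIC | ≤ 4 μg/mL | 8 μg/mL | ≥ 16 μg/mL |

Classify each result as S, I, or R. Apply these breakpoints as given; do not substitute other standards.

Azithromycin 32 μg/mL: ≥ 32 μg/mL — R
Oxacillin: 8 μg/mL is = 8 μg/mL ⇒ Intermediate
Trimethoprim-sulfamethoxazole 8 μg/mL: in 4–8 μg/mL → intermediate

R, I, I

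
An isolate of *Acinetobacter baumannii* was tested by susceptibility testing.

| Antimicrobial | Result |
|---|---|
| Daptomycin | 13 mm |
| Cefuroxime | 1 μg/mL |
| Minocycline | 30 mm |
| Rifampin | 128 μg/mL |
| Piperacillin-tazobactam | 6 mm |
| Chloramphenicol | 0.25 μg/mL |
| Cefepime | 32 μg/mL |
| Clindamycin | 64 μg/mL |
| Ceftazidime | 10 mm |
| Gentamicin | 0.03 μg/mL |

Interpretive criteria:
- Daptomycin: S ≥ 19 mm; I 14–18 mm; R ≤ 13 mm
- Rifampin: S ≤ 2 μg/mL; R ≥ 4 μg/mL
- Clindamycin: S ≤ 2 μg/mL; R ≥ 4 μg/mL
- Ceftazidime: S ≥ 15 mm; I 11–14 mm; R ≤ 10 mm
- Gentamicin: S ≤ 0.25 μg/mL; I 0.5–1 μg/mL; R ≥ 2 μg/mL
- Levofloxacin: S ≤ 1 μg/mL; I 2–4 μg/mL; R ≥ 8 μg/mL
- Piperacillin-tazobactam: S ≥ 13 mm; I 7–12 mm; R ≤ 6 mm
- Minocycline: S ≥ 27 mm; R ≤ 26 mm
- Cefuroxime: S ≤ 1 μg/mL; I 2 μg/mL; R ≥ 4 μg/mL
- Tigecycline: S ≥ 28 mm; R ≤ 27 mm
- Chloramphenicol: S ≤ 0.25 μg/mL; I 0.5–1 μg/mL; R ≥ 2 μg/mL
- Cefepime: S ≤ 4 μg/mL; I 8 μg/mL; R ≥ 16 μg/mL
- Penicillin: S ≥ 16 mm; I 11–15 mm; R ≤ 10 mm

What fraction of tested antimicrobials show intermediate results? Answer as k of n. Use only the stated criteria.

0 of 10

Daptomycin: 13 mm is ≤ 13 mm ⇒ resistant
Cefuroxime 1 μg/mL: ≤ 1 μg/mL → susceptible
Minocycline 30 mm: ≥ 27 mm — Susceptible
Rifampin (128 μg/mL) ≥ 4 μg/mL — R
Piperacillin-tazobactam 6 mm: ≤ 6 mm ⇒ R
Chloramphenicol 0.25 μg/mL: ≤ 0.25 μg/mL — Susceptible
Cefepime (32 μg/mL) ≥ 16 μg/mL → Resistant
Clindamycin: 64 μg/mL is ≥ 4 μg/mL → R
Ceftazidime (10 mm) ≤ 10 mm ⇒ Resistant
Gentamicin: 0.03 μg/mL is ≤ 0.25 μg/mL — susceptible
Intermediate: 0/10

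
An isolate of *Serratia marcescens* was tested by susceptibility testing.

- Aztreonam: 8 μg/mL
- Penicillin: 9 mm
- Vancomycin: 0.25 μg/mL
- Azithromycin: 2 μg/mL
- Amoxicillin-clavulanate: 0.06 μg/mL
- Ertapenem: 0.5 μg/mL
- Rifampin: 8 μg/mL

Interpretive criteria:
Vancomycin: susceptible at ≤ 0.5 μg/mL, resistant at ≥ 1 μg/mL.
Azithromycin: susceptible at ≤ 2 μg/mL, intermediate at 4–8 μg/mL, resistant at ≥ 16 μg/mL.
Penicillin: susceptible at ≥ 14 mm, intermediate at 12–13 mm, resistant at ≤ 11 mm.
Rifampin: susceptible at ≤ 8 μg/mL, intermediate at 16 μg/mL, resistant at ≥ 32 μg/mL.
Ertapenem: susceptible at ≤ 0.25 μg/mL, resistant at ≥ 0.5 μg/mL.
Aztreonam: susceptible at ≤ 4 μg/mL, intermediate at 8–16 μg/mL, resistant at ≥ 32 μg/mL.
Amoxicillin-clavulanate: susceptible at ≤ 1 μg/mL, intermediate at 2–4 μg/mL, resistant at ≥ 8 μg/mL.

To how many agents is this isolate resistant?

Aztreonam 8 μg/mL: in 8–16 μg/mL → Intermediate
Penicillin: 9 mm is ≤ 11 mm — Resistant
Vancomycin: 0.25 μg/mL is ≤ 0.5 μg/mL — susceptible
Azithromycin (2 μg/mL) ≤ 2 μg/mL ⇒ S
Amoxicillin-clavulanate (0.06 μg/mL) ≤ 1 μg/mL → Susceptible
Ertapenem 0.5 μg/mL: ≥ 0.5 μg/mL → resistant
Rifampin (8 μg/mL) ≤ 8 μg/mL → Susceptible
Resistant: 2

2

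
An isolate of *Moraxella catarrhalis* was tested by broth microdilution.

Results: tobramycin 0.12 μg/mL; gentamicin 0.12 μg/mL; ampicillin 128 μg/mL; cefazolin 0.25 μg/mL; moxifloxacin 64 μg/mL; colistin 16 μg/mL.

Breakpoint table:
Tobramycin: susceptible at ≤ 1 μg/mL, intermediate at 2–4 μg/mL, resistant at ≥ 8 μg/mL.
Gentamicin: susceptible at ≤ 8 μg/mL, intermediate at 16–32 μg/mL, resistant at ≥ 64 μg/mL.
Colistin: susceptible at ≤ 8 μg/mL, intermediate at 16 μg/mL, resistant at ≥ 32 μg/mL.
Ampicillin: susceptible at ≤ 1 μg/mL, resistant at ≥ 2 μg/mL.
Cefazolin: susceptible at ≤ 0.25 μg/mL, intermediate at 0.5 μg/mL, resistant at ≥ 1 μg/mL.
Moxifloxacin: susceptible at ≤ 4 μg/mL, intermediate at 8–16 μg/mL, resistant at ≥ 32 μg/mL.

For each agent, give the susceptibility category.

Tobramycin (0.12 μg/mL) ≤ 1 μg/mL → Susceptible
Gentamicin (0.12 μg/mL) ≤ 8 μg/mL ⇒ Susceptible
Ampicillin (128 μg/mL) ≥ 2 μg/mL ⇒ R
Cefazolin (0.25 μg/mL) ≤ 0.25 μg/mL → Susceptible
Moxifloxacin: 64 μg/mL is ≥ 32 μg/mL — Resistant
Colistin (16 μg/mL) = 16 μg/mL — Intermediate

S, S, R, S, R, I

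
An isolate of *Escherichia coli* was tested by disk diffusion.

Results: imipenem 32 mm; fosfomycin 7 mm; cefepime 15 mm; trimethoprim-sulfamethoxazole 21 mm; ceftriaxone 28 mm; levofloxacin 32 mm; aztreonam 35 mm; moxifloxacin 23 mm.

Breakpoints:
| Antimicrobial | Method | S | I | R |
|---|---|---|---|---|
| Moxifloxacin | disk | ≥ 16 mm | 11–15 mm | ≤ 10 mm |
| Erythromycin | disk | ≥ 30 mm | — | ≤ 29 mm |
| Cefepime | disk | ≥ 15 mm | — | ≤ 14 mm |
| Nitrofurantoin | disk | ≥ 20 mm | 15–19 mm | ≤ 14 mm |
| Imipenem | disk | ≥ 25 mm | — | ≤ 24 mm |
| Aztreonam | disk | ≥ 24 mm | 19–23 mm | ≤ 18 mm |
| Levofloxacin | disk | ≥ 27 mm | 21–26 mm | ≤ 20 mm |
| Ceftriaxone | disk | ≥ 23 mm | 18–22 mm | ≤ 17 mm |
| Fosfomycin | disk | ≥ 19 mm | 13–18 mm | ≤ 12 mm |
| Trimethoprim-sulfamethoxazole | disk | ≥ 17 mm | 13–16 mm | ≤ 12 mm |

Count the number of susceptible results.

7

Imipenem 32 mm: ≥ 25 mm — Susceptible
Fosfomycin 7 mm: ≤ 12 mm ⇒ resistant
Cefepime 15 mm: ≥ 15 mm — Susceptible
Trimethoprim-sulfamethoxazole 21 mm: ≥ 17 mm — susceptible
Ceftriaxone (28 mm) ≥ 23 mm → Susceptible
Levofloxacin (32 mm) ≥ 27 mm — S
Aztreonam 35 mm: ≥ 24 mm → susceptible
Moxifloxacin 23 mm: ≥ 16 mm → susceptible
Susceptible: 7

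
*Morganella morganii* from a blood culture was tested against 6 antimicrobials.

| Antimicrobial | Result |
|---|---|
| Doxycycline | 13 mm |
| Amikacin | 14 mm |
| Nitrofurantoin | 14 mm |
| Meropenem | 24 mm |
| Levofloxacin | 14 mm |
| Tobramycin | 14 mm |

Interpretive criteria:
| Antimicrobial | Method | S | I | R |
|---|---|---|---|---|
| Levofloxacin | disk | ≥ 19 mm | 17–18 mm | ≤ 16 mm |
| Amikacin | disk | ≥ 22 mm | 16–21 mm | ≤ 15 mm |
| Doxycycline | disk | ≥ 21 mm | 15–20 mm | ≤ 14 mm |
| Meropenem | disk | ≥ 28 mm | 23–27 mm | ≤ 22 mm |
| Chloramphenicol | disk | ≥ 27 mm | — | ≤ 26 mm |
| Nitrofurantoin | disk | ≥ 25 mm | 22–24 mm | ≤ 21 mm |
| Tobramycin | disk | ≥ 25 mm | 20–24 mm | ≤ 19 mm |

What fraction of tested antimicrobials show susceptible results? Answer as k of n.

0 of 6

Doxycycline (13 mm) ≤ 14 mm — Resistant
Amikacin 14 mm: ≤ 15 mm — Resistant
Nitrofurantoin (14 mm) ≤ 21 mm ⇒ resistant
Meropenem: 24 mm is in 23–27 mm — Intermediate
Levofloxacin: 14 mm is ≤ 16 mm — R
Tobramycin (14 mm) ≤ 19 mm — resistant
Susceptible: 0/6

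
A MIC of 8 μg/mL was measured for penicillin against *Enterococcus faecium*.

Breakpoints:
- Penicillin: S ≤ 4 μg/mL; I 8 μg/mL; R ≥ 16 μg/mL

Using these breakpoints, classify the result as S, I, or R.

Penicillin (8 μg/mL) = 8 μg/mL → intermediate

I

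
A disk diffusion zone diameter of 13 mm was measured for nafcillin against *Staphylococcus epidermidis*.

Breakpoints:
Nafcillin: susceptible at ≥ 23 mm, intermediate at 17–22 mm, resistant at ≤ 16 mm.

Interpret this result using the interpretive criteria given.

Nafcillin 13 mm: ≤ 16 mm — Resistant

R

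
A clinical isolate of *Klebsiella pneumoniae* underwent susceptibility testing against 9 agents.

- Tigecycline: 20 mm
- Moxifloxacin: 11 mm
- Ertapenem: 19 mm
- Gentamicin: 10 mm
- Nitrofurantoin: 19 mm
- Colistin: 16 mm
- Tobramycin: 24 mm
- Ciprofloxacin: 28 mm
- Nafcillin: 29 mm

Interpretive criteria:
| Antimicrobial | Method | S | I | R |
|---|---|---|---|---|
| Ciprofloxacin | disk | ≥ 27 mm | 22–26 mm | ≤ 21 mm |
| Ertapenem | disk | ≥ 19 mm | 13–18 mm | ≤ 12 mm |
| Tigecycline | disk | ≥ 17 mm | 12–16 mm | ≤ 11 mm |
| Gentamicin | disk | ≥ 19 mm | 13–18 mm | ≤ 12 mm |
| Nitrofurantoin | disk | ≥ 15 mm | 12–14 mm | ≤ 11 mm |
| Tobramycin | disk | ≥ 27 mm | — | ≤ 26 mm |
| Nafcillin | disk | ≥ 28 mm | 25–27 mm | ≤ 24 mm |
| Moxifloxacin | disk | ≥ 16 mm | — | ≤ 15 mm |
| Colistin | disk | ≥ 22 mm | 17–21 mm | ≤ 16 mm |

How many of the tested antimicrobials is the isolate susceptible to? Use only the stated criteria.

Tigecycline: 20 mm is ≥ 17 mm → Susceptible
Moxifloxacin (11 mm) ≤ 15 mm — Resistant
Ertapenem: 19 mm is ≥ 19 mm — S
Gentamicin 10 mm: ≤ 12 mm ⇒ Resistant
Nitrofurantoin 19 mm: ≥ 15 mm — Susceptible
Colistin: 16 mm is ≤ 16 mm — resistant
Tobramycin: 24 mm is ≤ 26 mm → resistant
Ciprofloxacin 28 mm: ≥ 27 mm — susceptible
Nafcillin 29 mm: ≥ 28 mm → S
Susceptible: 5

5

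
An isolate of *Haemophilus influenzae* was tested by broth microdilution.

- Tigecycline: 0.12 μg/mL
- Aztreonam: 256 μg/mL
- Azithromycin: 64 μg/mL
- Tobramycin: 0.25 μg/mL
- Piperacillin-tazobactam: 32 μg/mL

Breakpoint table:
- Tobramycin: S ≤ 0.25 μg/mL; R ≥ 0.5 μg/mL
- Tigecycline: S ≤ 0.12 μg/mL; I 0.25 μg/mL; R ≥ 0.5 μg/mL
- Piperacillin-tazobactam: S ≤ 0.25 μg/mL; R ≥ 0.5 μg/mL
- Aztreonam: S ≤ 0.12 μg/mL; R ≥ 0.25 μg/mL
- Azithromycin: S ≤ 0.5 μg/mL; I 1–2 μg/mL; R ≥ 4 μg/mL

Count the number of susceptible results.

2

Tigecycline (0.12 μg/mL) ≤ 0.12 μg/mL — susceptible
Aztreonam 256 μg/mL: ≥ 0.25 μg/mL → R
Azithromycin 64 μg/mL: ≥ 4 μg/mL — R
Tobramycin 0.25 μg/mL: ≤ 0.25 μg/mL — Susceptible
Piperacillin-tazobactam 32 μg/mL: ≥ 0.5 μg/mL → R
Susceptible: 2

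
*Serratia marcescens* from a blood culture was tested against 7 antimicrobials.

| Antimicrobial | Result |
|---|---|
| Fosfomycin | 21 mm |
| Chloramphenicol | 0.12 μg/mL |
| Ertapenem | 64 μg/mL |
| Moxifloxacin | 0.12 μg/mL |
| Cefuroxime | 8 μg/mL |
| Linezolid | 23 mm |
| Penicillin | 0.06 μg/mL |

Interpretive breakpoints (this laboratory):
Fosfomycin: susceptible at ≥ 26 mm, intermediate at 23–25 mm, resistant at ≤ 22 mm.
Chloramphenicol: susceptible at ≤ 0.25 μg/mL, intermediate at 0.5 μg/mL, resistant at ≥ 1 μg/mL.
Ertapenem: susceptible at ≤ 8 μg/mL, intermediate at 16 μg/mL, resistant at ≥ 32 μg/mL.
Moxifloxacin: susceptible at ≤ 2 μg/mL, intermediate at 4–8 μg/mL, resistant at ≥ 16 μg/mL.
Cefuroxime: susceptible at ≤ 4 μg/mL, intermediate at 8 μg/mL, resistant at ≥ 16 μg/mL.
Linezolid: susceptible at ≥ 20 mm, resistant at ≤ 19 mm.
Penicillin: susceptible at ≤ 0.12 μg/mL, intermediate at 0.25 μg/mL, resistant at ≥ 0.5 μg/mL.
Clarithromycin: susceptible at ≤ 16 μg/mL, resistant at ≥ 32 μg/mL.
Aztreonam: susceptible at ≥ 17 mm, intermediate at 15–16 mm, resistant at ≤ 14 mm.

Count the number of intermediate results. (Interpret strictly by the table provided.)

Fosfomycin: 21 mm is ≤ 22 mm ⇒ R
Chloramphenicol: 0.12 μg/mL is ≤ 0.25 μg/mL ⇒ S
Ertapenem: 64 μg/mL is ≥ 32 μg/mL — R
Moxifloxacin: 0.12 μg/mL is ≤ 2 μg/mL ⇒ Susceptible
Cefuroxime (8 μg/mL) = 8 μg/mL → Intermediate
Linezolid: 23 mm is ≥ 20 mm — Susceptible
Penicillin 0.06 μg/mL: ≤ 0.12 μg/mL — Susceptible
Intermediate: 1

1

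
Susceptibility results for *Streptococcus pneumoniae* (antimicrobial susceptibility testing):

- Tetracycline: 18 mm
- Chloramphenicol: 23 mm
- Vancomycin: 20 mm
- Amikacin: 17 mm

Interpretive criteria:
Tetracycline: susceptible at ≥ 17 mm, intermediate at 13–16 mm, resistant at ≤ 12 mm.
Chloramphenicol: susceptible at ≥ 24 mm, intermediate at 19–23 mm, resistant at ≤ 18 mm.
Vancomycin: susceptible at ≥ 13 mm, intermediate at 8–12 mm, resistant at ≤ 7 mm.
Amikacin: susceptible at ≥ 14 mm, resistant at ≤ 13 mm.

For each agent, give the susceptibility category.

Tetracycline (18 mm) ≥ 17 mm ⇒ susceptible
Chloramphenicol: 23 mm is in 19–23 mm — Intermediate
Vancomycin (20 mm) ≥ 13 mm → S
Amikacin (17 mm) ≥ 14 mm — Susceptible

S, I, S, S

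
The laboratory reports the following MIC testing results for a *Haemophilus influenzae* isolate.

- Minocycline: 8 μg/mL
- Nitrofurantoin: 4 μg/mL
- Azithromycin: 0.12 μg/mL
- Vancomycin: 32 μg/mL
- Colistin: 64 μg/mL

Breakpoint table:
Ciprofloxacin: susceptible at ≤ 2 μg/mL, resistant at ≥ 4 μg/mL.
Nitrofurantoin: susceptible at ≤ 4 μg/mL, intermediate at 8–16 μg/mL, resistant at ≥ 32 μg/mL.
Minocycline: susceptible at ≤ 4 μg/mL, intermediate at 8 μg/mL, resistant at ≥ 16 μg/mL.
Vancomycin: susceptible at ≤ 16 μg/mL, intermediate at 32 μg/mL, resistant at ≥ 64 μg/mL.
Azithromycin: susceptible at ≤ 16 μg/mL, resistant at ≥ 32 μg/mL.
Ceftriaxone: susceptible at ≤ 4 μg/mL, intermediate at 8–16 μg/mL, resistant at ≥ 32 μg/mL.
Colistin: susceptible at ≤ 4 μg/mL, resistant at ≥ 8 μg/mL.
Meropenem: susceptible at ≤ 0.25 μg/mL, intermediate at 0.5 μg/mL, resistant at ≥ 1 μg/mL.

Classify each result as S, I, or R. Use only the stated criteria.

Minocycline (8 μg/mL) = 8 μg/mL → Intermediate
Nitrofurantoin 4 μg/mL: ≤ 4 μg/mL → S
Azithromycin (0.12 μg/mL) ≤ 16 μg/mL → Susceptible
Vancomycin: 32 μg/mL is = 32 μg/mL → intermediate
Colistin 64 μg/mL: ≥ 8 μg/mL — Resistant

I, S, S, I, R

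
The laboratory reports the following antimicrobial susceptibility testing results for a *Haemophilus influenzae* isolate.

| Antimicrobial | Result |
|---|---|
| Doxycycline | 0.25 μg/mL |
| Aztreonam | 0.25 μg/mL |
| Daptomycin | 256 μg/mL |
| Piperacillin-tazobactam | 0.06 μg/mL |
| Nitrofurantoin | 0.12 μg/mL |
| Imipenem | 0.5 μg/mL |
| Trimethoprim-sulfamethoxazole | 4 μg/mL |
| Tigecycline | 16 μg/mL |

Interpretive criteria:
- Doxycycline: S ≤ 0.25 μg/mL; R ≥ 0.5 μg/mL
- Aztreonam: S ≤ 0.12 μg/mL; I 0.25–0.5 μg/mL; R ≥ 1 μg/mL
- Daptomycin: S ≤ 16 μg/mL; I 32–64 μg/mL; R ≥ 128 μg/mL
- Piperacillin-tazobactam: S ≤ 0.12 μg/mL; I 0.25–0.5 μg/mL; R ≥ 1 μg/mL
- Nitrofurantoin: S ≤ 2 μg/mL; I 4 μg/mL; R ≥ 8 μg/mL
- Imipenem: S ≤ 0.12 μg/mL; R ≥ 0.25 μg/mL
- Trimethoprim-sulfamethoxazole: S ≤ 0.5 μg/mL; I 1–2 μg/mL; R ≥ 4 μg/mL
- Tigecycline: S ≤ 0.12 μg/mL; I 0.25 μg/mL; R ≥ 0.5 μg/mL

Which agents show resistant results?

daptomycin, imipenem, trimethoprim-sulfamethoxazole, tigecycline

Doxycycline 0.25 μg/mL: ≤ 0.25 μg/mL ⇒ susceptible
Aztreonam (0.25 μg/mL) in 0.25–0.5 μg/mL ⇒ Intermediate
Daptomycin 256 μg/mL: ≥ 128 μg/mL ⇒ R
Piperacillin-tazobactam: 0.06 μg/mL is ≤ 0.12 μg/mL — Susceptible
Nitrofurantoin 0.12 μg/mL: ≤ 2 μg/mL — Susceptible
Imipenem (0.5 μg/mL) ≥ 0.25 μg/mL — resistant
Trimethoprim-sulfamethoxazole (4 μg/mL) ≥ 4 μg/mL → resistant
Tigecycline: 16 μg/mL is ≥ 0.5 μg/mL ⇒ resistant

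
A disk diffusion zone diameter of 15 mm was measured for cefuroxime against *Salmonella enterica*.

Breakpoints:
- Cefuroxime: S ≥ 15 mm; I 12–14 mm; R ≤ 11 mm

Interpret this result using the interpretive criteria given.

Cefuroxime 15 mm: ≥ 15 mm → susceptible

S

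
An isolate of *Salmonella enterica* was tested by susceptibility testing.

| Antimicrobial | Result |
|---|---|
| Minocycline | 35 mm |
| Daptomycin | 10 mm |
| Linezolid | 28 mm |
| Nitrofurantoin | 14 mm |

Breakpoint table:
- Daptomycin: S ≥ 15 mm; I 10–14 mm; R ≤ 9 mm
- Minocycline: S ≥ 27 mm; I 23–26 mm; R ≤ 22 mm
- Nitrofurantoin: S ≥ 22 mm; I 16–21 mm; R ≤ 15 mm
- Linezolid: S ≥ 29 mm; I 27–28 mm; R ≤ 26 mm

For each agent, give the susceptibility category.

Minocycline: 35 mm is ≥ 27 mm → susceptible
Daptomycin (10 mm) in 10–14 mm — Intermediate
Linezolid (28 mm) in 27–28 mm — I
Nitrofurantoin: 14 mm is ≤ 15 mm ⇒ resistant

S, I, I, R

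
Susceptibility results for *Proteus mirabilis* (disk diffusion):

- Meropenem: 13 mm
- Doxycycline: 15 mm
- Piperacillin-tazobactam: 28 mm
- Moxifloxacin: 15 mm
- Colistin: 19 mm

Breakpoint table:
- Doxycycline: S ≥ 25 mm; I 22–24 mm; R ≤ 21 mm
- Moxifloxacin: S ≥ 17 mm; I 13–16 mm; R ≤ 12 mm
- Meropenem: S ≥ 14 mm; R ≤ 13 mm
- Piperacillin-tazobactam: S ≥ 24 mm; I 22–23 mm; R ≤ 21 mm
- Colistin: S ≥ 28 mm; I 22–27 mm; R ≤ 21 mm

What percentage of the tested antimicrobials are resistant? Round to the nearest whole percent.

Meropenem (13 mm) ≤ 13 mm — resistant
Doxycycline 15 mm: ≤ 21 mm → resistant
Piperacillin-tazobactam 28 mm: ≥ 24 mm ⇒ Susceptible
Moxifloxacin: 15 mm is in 13–16 mm → intermediate
Colistin 19 mm: ≤ 21 mm — R
Resistant: 3/5

60%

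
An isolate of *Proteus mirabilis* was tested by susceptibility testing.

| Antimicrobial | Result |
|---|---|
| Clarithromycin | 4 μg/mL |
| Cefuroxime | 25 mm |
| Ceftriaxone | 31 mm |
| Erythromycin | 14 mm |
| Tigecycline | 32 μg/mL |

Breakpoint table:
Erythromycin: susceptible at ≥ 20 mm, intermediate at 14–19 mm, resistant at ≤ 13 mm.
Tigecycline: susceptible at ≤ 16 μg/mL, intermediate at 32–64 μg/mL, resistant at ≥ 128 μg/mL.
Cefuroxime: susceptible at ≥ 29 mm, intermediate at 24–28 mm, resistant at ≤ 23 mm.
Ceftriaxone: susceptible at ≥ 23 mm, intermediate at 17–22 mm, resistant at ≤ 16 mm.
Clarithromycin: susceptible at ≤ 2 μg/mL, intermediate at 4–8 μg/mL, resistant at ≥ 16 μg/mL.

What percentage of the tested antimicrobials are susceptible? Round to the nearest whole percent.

Clarithromycin (4 μg/mL) in 4–8 μg/mL → I
Cefuroxime 25 mm: in 24–28 mm → intermediate
Ceftriaxone 31 mm: ≥ 23 mm — S
Erythromycin 14 mm: in 14–19 mm → I
Tigecycline: 32 μg/mL is in 32–64 μg/mL ⇒ I
Susceptible: 1/5

20%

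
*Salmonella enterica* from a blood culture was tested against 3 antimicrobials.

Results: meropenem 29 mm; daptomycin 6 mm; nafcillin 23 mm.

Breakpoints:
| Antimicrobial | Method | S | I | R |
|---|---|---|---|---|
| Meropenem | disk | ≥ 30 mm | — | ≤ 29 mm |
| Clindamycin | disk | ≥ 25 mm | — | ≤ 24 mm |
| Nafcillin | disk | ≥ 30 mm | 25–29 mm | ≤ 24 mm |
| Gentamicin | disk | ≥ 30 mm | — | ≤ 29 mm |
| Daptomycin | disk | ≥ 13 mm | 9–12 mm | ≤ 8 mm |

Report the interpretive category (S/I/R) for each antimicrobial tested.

R, R, R

Meropenem (29 mm) ≤ 29 mm → Resistant
Daptomycin 6 mm: ≤ 8 mm — Resistant
Nafcillin 23 mm: ≤ 24 mm ⇒ R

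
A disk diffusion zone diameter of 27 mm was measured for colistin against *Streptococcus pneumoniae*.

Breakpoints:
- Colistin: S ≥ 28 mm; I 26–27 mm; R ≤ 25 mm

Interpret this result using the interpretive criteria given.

Colistin 27 mm: in 26–27 mm ⇒ Intermediate

Intermediate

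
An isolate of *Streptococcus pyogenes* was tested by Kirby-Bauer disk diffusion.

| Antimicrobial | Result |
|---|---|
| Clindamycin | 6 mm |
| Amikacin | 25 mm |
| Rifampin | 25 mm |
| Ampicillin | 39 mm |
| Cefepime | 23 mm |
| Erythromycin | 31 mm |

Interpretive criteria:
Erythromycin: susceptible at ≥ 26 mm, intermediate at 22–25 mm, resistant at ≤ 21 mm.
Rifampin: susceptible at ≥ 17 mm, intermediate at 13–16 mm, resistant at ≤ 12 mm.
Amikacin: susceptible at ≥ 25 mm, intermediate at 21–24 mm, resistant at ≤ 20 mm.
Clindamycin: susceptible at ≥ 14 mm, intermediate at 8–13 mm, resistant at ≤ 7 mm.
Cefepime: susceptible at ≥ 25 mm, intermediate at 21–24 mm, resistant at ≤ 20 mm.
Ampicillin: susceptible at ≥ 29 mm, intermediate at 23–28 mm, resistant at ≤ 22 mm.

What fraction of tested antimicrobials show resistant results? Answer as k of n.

Clindamycin (6 mm) ≤ 7 mm → R
Amikacin: 25 mm is ≥ 25 mm ⇒ susceptible
Rifampin: 25 mm is ≥ 17 mm — susceptible
Ampicillin 39 mm: ≥ 29 mm — S
Cefepime 23 mm: in 21–24 mm → intermediate
Erythromycin 31 mm: ≥ 26 mm → S
Resistant: 1/6

1 of 6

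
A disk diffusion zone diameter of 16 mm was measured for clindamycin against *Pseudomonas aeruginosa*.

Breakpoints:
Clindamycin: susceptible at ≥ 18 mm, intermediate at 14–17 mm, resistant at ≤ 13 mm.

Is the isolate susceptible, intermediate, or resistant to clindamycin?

Clindamycin: 16 mm is in 14–17 mm ⇒ Intermediate

Intermediate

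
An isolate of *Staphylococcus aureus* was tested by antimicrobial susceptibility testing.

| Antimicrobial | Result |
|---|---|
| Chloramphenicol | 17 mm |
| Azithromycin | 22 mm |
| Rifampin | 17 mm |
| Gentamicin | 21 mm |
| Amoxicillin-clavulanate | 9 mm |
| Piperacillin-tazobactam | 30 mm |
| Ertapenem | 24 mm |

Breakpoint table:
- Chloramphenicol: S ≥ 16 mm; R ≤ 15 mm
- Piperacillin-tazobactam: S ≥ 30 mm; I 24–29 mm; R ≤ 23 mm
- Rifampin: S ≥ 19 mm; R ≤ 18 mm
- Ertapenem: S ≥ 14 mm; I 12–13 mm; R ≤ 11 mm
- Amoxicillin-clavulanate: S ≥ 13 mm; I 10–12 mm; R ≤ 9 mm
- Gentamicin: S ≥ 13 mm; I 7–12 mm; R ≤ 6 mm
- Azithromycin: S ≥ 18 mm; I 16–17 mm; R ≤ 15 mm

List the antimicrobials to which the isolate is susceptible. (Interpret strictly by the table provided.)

chloramphenicol, azithromycin, gentamicin, piperacillin-tazobactam, ertapenem

Chloramphenicol 17 mm: ≥ 16 mm ⇒ Susceptible
Azithromycin 22 mm: ≥ 18 mm → S
Rifampin (17 mm) ≤ 18 mm ⇒ resistant
Gentamicin (21 mm) ≥ 13 mm — S
Amoxicillin-clavulanate 9 mm: ≤ 9 mm → resistant
Piperacillin-tazobactam (30 mm) ≥ 30 mm → S
Ertapenem (24 mm) ≥ 14 mm → Susceptible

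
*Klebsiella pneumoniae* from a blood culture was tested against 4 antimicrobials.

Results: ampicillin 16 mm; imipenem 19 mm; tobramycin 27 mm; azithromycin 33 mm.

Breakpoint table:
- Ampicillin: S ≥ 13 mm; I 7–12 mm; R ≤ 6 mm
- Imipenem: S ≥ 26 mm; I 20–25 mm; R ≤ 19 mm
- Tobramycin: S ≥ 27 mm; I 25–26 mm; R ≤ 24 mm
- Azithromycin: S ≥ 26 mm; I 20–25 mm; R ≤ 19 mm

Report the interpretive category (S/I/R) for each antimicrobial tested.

S, R, S, S

Ampicillin 16 mm: ≥ 13 mm → Susceptible
Imipenem 19 mm: ≤ 19 mm ⇒ R
Tobramycin: 27 mm is ≥ 27 mm ⇒ Susceptible
Azithromycin (33 mm) ≥ 26 mm → Susceptible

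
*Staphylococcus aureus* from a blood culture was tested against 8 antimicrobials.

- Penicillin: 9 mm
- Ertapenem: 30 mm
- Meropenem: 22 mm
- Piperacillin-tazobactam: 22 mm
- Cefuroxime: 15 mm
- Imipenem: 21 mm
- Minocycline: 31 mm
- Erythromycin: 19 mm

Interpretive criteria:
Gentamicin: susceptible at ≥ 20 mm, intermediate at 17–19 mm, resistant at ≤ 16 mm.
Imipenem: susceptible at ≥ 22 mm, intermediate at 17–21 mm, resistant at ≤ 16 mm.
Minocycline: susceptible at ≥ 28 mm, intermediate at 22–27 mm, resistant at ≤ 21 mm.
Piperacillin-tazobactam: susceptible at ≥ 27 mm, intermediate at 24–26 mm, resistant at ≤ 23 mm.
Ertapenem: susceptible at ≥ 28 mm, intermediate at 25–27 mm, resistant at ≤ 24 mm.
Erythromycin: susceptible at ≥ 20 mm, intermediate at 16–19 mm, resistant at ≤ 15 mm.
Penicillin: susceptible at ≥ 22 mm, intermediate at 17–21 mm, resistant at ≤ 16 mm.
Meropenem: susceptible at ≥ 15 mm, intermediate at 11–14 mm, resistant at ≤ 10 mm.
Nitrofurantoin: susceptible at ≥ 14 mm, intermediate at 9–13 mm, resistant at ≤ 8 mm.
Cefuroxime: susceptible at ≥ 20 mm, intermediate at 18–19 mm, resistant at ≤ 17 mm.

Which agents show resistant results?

penicillin, piperacillin-tazobactam, cefuroxime

Penicillin 9 mm: ≤ 16 mm — R
Ertapenem: 30 mm is ≥ 28 mm ⇒ susceptible
Meropenem 22 mm: ≥ 15 mm — S
Piperacillin-tazobactam 22 mm: ≤ 23 mm ⇒ resistant
Cefuroxime: 15 mm is ≤ 17 mm — R
Imipenem (21 mm) in 17–21 mm ⇒ intermediate
Minocycline: 31 mm is ≥ 28 mm ⇒ S
Erythromycin (19 mm) in 16–19 mm → Intermediate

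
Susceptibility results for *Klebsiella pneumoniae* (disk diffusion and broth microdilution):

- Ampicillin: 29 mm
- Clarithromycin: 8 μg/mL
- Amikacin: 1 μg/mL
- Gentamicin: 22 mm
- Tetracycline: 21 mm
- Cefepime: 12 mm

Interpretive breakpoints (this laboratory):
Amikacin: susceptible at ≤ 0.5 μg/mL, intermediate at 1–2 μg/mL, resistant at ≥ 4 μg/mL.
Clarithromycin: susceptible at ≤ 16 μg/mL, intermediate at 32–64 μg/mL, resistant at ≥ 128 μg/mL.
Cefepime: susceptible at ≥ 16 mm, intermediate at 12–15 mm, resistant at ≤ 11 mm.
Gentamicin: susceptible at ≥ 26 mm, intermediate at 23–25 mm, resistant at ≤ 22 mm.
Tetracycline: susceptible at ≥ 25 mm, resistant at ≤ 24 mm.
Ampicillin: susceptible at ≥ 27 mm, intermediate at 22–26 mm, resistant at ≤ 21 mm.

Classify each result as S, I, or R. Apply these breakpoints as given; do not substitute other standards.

S, S, I, R, R, I

Ampicillin: 29 mm is ≥ 27 mm → susceptible
Clarithromycin: 8 μg/mL is ≤ 16 μg/mL — Susceptible
Amikacin (1 μg/mL) in 1–2 μg/mL — intermediate
Gentamicin 22 mm: ≤ 22 mm ⇒ R
Tetracycline (21 mm) ≤ 24 mm ⇒ resistant
Cefepime (12 mm) in 12–15 mm → intermediate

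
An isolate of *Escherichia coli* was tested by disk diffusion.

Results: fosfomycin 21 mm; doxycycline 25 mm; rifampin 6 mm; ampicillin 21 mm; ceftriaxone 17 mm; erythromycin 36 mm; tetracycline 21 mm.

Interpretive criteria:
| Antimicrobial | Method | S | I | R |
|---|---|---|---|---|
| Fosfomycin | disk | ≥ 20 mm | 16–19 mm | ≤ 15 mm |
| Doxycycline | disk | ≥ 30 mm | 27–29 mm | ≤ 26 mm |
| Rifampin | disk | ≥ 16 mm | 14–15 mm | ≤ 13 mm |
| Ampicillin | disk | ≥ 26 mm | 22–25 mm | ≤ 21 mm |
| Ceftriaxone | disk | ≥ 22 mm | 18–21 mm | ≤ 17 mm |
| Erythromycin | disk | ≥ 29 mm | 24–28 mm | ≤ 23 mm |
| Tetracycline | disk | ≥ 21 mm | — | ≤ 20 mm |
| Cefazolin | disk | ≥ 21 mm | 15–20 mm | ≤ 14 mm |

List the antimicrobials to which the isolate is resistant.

Fosfomycin: 21 mm is ≥ 20 mm — susceptible
Doxycycline: 25 mm is ≤ 26 mm → Resistant
Rifampin 6 mm: ≤ 13 mm — resistant
Ampicillin 21 mm: ≤ 21 mm ⇒ resistant
Ceftriaxone 17 mm: ≤ 17 mm → R
Erythromycin: 36 mm is ≥ 29 mm → susceptible
Tetracycline 21 mm: ≥ 21 mm → susceptible

doxycycline, rifampin, ampicillin, ceftriaxone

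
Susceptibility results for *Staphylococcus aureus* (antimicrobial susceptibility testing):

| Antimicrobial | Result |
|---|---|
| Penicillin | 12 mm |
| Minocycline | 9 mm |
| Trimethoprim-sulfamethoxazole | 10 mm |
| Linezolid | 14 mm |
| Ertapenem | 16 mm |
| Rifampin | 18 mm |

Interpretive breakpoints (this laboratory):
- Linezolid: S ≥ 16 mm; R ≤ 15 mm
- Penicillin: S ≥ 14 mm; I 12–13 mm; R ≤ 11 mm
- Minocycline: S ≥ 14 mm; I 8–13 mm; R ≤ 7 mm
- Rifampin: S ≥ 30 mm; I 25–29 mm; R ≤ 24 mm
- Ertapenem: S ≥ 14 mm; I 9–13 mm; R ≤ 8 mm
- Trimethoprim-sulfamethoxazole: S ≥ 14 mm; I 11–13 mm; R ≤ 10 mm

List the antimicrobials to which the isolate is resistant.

trimethoprim-sulfamethoxazole, linezolid, rifampin

Penicillin 12 mm: in 12–13 mm → intermediate
Minocycline: 9 mm is in 8–13 mm → intermediate
Trimethoprim-sulfamethoxazole (10 mm) ≤ 10 mm → resistant
Linezolid (14 mm) ≤ 15 mm — Resistant
Ertapenem 16 mm: ≥ 14 mm — S
Rifampin: 18 mm is ≤ 24 mm → resistant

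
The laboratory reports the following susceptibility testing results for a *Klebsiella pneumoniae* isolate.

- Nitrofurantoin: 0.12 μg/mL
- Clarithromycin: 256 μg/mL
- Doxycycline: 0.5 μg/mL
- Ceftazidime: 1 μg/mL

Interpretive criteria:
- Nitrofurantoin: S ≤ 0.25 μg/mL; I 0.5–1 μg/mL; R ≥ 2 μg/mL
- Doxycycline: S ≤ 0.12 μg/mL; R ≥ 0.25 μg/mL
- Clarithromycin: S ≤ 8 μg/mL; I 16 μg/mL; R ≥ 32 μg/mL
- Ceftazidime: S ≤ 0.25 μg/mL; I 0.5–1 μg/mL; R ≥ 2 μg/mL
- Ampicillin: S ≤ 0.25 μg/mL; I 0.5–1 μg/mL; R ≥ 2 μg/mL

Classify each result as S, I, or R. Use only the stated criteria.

S, R, R, I

Nitrofurantoin: 0.12 μg/mL is ≤ 0.25 μg/mL → susceptible
Clarithromycin: 256 μg/mL is ≥ 32 μg/mL ⇒ Resistant
Doxycycline: 0.5 μg/mL is ≥ 0.25 μg/mL ⇒ Resistant
Ceftazidime: 1 μg/mL is in 0.5–1 μg/mL → I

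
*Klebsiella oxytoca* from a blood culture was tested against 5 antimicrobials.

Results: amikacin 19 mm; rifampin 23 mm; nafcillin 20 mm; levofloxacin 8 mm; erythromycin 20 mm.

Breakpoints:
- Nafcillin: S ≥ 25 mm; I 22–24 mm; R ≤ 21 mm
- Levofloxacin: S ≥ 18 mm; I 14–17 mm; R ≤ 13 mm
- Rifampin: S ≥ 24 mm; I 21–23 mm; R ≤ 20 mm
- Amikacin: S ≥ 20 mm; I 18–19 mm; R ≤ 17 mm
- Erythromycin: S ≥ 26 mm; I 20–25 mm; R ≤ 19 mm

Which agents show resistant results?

Amikacin: 19 mm is in 18–19 mm ⇒ I
Rifampin: 23 mm is in 21–23 mm ⇒ intermediate
Nafcillin: 20 mm is ≤ 21 mm ⇒ resistant
Levofloxacin 8 mm: ≤ 13 mm ⇒ R
Erythromycin: 20 mm is in 20–25 mm ⇒ I

nafcillin, levofloxacin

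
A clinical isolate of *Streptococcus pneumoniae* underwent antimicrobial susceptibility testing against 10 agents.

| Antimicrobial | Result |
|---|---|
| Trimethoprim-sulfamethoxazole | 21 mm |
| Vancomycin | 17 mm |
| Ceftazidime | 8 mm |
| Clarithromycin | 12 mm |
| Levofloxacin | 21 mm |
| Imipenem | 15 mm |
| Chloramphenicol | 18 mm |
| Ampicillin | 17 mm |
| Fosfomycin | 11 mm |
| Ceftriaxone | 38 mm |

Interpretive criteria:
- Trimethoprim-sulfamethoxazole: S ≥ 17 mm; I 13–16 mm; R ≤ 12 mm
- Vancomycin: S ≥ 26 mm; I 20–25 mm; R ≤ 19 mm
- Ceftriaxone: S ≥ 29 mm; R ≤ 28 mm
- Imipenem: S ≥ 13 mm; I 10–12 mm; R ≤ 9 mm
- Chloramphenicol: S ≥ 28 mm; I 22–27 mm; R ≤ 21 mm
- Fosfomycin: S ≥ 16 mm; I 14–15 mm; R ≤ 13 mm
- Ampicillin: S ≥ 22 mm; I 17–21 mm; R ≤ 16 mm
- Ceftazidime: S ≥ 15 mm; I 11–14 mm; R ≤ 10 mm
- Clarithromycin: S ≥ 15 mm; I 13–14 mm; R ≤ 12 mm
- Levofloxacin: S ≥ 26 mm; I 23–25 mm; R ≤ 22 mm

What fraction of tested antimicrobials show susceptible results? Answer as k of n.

3 of 10

Trimethoprim-sulfamethoxazole 21 mm: ≥ 17 mm → susceptible
Vancomycin: 17 mm is ≤ 19 mm — R
Ceftazidime: 8 mm is ≤ 10 mm ⇒ Resistant
Clarithromycin: 12 mm is ≤ 12 mm — resistant
Levofloxacin (21 mm) ≤ 22 mm → R
Imipenem: 15 mm is ≥ 13 mm — S
Chloramphenicol: 18 mm is ≤ 21 mm ⇒ R
Ampicillin: 17 mm is in 17–21 mm → Intermediate
Fosfomycin: 11 mm is ≤ 13 mm → R
Ceftriaxone (38 mm) ≥ 29 mm → S
Susceptible: 3/10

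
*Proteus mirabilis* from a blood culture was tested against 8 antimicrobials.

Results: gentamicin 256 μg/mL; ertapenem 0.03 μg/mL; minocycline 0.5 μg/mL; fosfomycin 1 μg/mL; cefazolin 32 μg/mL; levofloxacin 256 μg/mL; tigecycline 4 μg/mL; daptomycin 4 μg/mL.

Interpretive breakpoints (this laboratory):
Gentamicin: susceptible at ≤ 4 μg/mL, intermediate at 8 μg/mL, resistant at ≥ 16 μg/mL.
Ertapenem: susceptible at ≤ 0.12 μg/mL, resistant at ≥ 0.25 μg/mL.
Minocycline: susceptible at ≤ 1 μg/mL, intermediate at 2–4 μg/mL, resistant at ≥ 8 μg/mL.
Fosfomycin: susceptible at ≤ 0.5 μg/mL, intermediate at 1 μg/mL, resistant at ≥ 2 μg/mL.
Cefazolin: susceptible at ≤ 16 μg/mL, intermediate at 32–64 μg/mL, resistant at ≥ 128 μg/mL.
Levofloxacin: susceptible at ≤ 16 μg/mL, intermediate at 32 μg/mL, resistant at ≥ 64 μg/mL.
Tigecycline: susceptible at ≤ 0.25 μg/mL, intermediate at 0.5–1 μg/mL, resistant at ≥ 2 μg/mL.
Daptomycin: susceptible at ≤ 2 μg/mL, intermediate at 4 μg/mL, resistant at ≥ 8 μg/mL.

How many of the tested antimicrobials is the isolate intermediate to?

3

Gentamicin 256 μg/mL: ≥ 16 μg/mL → resistant
Ertapenem (0.03 μg/mL) ≤ 0.12 μg/mL → susceptible
Minocycline 0.5 μg/mL: ≤ 1 μg/mL ⇒ S
Fosfomycin (1 μg/mL) = 1 μg/mL ⇒ intermediate
Cefazolin (32 μg/mL) in 32–64 μg/mL — intermediate
Levofloxacin: 256 μg/mL is ≥ 64 μg/mL — R
Tigecycline 4 μg/mL: ≥ 2 μg/mL ⇒ Resistant
Daptomycin (4 μg/mL) = 4 μg/mL — I
Intermediate: 3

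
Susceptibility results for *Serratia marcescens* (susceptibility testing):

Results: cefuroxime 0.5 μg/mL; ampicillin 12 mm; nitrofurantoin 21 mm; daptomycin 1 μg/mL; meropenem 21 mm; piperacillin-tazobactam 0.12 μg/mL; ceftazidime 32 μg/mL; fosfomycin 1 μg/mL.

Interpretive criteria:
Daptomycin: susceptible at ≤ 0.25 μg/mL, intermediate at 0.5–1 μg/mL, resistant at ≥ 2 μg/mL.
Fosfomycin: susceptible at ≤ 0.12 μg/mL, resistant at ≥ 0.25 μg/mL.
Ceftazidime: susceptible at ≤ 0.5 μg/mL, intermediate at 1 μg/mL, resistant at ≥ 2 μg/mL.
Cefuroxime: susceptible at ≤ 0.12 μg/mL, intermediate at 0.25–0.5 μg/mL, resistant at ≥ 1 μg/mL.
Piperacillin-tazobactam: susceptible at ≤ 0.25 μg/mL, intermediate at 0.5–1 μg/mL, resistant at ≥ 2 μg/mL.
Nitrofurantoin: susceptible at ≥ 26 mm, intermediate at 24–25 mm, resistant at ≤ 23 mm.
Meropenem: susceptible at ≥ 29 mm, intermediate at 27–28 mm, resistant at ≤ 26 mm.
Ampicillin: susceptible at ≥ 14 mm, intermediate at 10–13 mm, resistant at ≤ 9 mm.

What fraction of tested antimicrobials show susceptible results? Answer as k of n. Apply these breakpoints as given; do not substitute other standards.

Cefuroxime 0.5 μg/mL: in 0.25–0.5 μg/mL ⇒ Intermediate
Ampicillin 12 mm: in 10–13 mm ⇒ I
Nitrofurantoin (21 mm) ≤ 23 mm — R
Daptomycin 1 μg/mL: in 0.5–1 μg/mL ⇒ intermediate
Meropenem: 21 mm is ≤ 26 mm ⇒ Resistant
Piperacillin-tazobactam (0.12 μg/mL) ≤ 0.25 μg/mL → S
Ceftazidime: 32 μg/mL is ≥ 2 μg/mL → R
Fosfomycin: 1 μg/mL is ≥ 0.25 μg/mL → resistant
Susceptible: 1/8

1 of 8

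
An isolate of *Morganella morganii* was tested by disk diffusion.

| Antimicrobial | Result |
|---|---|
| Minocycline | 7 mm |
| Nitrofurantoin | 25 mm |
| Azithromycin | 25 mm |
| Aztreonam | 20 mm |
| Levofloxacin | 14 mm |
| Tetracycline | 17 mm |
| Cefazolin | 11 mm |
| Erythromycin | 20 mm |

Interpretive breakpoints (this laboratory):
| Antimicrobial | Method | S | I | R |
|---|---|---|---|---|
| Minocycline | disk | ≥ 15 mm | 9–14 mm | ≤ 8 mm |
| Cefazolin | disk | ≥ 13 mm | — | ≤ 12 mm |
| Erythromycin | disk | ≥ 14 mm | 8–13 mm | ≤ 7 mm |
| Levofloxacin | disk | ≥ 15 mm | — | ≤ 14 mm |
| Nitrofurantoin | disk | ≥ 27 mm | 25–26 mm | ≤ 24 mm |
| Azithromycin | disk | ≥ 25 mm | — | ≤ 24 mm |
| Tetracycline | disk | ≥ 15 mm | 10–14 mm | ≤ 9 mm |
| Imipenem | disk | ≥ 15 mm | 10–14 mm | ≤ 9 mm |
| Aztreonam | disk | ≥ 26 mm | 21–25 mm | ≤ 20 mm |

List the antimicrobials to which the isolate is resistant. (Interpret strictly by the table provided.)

Minocycline 7 mm: ≤ 8 mm → Resistant
Nitrofurantoin (25 mm) in 25–26 mm — intermediate
Azithromycin (25 mm) ≥ 25 mm ⇒ Susceptible
Aztreonam: 20 mm is ≤ 20 mm ⇒ Resistant
Levofloxacin 14 mm: ≤ 14 mm — resistant
Tetracycline 17 mm: ≥ 15 mm — Susceptible
Cefazolin: 11 mm is ≤ 12 mm — resistant
Erythromycin 20 mm: ≥ 14 mm — S

minocycline, aztreonam, levofloxacin, cefazolin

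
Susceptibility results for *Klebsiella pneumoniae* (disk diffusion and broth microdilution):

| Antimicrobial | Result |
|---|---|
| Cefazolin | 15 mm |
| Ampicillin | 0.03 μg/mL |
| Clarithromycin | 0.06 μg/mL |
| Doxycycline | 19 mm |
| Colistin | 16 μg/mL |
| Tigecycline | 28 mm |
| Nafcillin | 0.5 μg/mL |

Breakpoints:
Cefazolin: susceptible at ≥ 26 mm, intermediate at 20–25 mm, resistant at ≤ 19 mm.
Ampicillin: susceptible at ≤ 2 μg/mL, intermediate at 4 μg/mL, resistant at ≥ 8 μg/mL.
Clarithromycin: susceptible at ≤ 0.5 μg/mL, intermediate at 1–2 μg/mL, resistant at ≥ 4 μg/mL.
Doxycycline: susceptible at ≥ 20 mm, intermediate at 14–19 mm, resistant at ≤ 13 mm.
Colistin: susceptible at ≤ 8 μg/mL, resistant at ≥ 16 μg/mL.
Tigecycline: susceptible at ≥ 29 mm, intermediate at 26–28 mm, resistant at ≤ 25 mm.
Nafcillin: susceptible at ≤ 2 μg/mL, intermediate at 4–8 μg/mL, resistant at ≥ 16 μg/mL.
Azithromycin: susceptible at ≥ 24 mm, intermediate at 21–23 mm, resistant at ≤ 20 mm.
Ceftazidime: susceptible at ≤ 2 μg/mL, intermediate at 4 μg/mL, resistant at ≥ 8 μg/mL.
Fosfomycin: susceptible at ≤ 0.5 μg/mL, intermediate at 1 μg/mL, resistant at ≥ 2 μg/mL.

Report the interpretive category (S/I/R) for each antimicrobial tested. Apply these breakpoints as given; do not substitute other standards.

R, S, S, I, R, I, S

Cefazolin 15 mm: ≤ 19 mm → Resistant
Ampicillin (0.03 μg/mL) ≤ 2 μg/mL ⇒ S
Clarithromycin: 0.06 μg/mL is ≤ 0.5 μg/mL → susceptible
Doxycycline 19 mm: in 14–19 mm → Intermediate
Colistin: 16 μg/mL is ≥ 16 μg/mL — R
Tigecycline (28 mm) in 26–28 mm → intermediate
Nafcillin: 0.5 μg/mL is ≤ 2 μg/mL → S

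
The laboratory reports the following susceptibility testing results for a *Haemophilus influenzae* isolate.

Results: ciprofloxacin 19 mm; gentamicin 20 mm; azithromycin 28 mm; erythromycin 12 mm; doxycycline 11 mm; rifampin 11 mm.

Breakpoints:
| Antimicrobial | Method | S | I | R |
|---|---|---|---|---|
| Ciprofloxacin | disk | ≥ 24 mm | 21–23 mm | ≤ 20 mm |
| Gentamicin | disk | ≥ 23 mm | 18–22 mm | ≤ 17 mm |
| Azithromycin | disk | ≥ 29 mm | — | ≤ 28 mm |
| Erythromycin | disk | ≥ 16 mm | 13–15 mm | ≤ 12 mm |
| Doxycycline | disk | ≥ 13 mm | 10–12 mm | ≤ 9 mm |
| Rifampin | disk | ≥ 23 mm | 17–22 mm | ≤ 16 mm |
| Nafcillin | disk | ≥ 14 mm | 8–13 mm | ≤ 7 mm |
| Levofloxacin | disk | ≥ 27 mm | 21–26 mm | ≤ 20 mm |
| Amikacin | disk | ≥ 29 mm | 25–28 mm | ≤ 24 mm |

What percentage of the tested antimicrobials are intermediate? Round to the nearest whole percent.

Ciprofloxacin (19 mm) ≤ 20 mm — R
Gentamicin 20 mm: in 18–22 mm ⇒ intermediate
Azithromycin (28 mm) ≤ 28 mm — R
Erythromycin: 12 mm is ≤ 12 mm — resistant
Doxycycline (11 mm) in 10–12 mm — I
Rifampin: 11 mm is ≤ 16 mm ⇒ R
Intermediate: 2/6

33%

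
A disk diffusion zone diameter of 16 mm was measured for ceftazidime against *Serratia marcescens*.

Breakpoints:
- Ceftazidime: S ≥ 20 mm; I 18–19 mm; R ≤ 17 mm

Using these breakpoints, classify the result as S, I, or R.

R

Ceftazidime: 16 mm is ≤ 17 mm → R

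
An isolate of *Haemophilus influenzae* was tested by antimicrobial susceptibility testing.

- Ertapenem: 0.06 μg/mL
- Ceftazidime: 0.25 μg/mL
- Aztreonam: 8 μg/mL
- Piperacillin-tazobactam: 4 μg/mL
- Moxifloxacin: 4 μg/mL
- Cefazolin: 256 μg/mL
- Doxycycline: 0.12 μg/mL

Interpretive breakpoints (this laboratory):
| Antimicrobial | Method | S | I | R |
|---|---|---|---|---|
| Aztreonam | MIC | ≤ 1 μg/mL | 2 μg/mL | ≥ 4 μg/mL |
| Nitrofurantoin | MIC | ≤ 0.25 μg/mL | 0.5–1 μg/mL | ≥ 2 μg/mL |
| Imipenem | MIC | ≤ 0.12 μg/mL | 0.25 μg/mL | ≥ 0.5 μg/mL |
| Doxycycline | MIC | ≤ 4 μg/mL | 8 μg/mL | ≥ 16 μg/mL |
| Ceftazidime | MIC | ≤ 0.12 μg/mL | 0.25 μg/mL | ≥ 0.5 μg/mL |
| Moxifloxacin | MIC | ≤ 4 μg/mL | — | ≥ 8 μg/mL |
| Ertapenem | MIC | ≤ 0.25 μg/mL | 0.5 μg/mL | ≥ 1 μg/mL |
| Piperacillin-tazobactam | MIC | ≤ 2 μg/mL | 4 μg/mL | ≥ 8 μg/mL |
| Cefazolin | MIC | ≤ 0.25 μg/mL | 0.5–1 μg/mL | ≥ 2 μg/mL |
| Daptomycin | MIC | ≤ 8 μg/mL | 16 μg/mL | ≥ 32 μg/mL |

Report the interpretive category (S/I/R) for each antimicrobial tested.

S, I, R, I, S, R, S

Ertapenem 0.06 μg/mL: ≤ 0.25 μg/mL → susceptible
Ceftazidime: 0.25 μg/mL is = 0.25 μg/mL — intermediate
Aztreonam 8 μg/mL: ≥ 4 μg/mL — R
Piperacillin-tazobactam: 4 μg/mL is = 4 μg/mL — intermediate
Moxifloxacin 4 μg/mL: ≤ 4 μg/mL → S
Cefazolin (256 μg/mL) ≥ 2 μg/mL ⇒ Resistant
Doxycycline: 0.12 μg/mL is ≤ 4 μg/mL → Susceptible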